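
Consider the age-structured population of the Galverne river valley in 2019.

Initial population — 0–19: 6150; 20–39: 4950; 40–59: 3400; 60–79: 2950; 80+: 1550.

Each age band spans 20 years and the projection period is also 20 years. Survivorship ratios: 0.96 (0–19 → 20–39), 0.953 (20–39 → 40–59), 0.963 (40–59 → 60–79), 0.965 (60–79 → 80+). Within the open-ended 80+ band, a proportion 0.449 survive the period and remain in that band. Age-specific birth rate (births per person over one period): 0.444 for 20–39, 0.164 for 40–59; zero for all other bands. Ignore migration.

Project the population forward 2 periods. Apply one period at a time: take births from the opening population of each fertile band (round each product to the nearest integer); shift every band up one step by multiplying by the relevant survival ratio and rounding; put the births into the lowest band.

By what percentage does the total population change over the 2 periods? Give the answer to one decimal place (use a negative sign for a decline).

Period 1.
Births: 4950 * 0.444 = 2198, 3400 * 0.164 = 558 → 2756
20–39: 6150 * 0.96 = 5904
40–59: 4950 * 0.953 = 4717
60–79: 3400 * 0.963 = 3274
80+: 2950 * 0.965 + 1550 * 0.449 = 2847 + 696 = 3543
Giving 2756 / 5904 / 4717 / 3274 / 3543.
Period 2.
Births: 5904 * 0.444 = 2621, 4717 * 0.164 = 774 → 3395
20–39: 2756 * 0.96 = 2646
40–59: 5904 * 0.953 = 5627
60–79: 4717 * 0.963 = 4542
80+: 3274 * 0.965 + 3543 * 0.449 = 3159 + 1591 = 4750
Giving 3395 / 2646 / 5627 / 4542 / 4750.
Total: 19000 → 20960; change = 1960; percentage change = 10.3%

10.3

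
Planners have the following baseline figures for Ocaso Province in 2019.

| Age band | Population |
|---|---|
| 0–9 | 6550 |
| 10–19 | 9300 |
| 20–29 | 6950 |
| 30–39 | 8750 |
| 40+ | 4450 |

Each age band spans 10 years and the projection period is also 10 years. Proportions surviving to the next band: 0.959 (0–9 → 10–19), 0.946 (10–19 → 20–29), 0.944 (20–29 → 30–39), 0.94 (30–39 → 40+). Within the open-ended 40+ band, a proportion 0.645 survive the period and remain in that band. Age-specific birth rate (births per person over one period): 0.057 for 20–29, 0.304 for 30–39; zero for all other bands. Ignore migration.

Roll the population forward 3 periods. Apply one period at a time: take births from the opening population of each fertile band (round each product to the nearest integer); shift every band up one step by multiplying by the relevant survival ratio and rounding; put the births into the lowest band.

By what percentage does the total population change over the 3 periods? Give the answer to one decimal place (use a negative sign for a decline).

After projecting period 1:
Births: 6950 × 0.057 = 396 ; 8750 × 0.304 = 2660 — total 3056
10–19: 6550 × 0.959 = 6281
20–29: 9300 × 0.946 = 8798
30–39: 6950 × 0.944 = 6561
40+: 8750 × 0.94 + 4450 × 0.645 = 8225 + 2870 = 11095
Giving 3056 / 6281 / 8798 / 6561 / 11095.
After projecting period 2:
Births: 8798 × 0.057 = 501 ; 6561 × 0.304 = 1995 — total 2496
10–19: 3056 × 0.959 = 2931
20–29: 6281 × 0.946 = 5942
30–39: 8798 × 0.944 = 8305
40+: 6561 × 0.94 + 11095 × 0.645 = 6167 + 7156 = 13323
Giving 2496 / 2931 / 5942 / 8305 / 13323.
After projecting period 3:
Births: 5942 × 0.057 = 339 ; 8305 × 0.304 = 2525 — total 2864
10–19: 2496 × 0.959 = 2394
20–29: 2931 × 0.946 = 2773
30–39: 5942 × 0.944 = 5609
40+: 8305 × 0.94 + 13323 × 0.645 = 7807 + 8593 = 16400
Giving 2864 / 2394 / 2773 / 5609 / 16400.
Total: 36000 → 30040; change = -5960; percentage change = -16.6%

-16.6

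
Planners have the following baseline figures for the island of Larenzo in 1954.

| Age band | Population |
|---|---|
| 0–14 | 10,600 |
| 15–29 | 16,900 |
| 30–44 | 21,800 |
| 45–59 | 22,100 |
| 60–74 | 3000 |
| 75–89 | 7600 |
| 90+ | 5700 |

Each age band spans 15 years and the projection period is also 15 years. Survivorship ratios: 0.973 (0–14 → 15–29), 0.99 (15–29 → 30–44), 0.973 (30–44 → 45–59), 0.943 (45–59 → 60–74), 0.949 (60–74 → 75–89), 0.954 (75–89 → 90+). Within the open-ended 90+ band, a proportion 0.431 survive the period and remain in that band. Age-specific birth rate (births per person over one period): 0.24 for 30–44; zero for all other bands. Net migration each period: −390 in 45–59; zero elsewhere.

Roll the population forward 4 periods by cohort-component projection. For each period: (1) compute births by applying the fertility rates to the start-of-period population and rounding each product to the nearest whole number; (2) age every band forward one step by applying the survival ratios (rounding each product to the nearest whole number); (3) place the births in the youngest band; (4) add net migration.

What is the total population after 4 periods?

62386

Call the groups 1 to 7, youngest first.
Period 1.
Births: 21800 × 0.24 = 5232
Group 2: 10600 × 0.973 = 10314
Group 3: 16900 × 0.99 = 16731
Group 4: 21800 × 0.973 = 21211
Group 5: 22100 × 0.943 = 20840
Group 6: 3000 × 0.949 = 2847
Group 7: 7600 × 0.954 + 5700 × 0.431 = 7250 + 2457 = 9707
Net migration: Group 4 − 390 → 20821
Population now: 0–14=5232, 15–29=10314, 30–44=16731, 45–59=20821, 60–74=20840, 75–89=2847, 90+=9707
Period 2.
Births: 16731 × 0.24 = 4015
Group 2: 5232 × 0.973 = 5091
Group 3: 10314 × 0.99 = 10211
Group 4: 16731 × 0.973 = 16279
Group 5: 20821 × 0.943 = 19634
Group 6: 20840 × 0.949 = 19777
Group 7: 2847 × 0.954 + 9707 × 0.431 = 2716 + 4184 = 6900
Net migration: Group 4 − 390 → 15889
Population now: 0–14=4015, 15–29=5091, 30–44=10211, 45–59=15889, 60–74=19634, 75–89=19777, 90+=6900
Period 3.
Births: 10211 × 0.24 = 2451
Group 2: 4015 × 0.973 = 3907
Group 3: 5091 × 0.99 = 5040
Group 4: 10211 × 0.973 = 9935
Group 5: 15889 × 0.943 = 14983
Group 6: 19634 × 0.949 = 18633
Group 7: 19777 × 0.954 + 6900 × 0.431 = 18867 + 2974 = 21841
Net migration: Group 4 − 390 → 9545
Population now: 0–14=2451, 15–29=3907, 30–44=5040, 45–59=9545, 60–74=14983, 75–89=18633, 90+=21841
Period 4.
Births: 5040 × 0.24 = 1210
Group 2: 2451 × 0.973 = 2385
Group 3: 3907 × 0.99 = 3868
Group 4: 5040 × 0.973 = 4904
Group 5: 9545 × 0.943 = 9001
Group 6: 14983 × 0.949 = 14219
Group 7: 18633 × 0.954 + 21841 × 0.431 = 17776 + 9413 = 27189
Net migration: Group 4 − 390 → 4514
Population now: 0–14=1210, 15–29=2385, 30–44=3868, 45–59=4514, 60–74=9001, 75–89=14219, 90+=27189
Total after period 4: 1210 + 2385 + 3868 + 4514 + 9001 + 14219 + 27189 = 62386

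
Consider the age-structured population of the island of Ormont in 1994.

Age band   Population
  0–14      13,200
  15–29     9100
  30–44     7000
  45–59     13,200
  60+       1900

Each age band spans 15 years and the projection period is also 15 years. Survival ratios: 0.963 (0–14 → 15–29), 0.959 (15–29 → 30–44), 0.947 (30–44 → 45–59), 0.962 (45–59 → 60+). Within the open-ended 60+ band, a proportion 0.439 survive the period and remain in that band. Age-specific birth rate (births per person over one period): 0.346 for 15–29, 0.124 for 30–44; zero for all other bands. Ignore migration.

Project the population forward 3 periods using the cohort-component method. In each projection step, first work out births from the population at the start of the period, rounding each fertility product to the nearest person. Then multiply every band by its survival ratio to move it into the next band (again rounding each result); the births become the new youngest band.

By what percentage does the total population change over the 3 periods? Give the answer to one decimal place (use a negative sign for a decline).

-17.3

After projecting period 1:
Births: 9100 × 0.346 = 3149  |  7000 × 0.124 = 868 → total 4017
15–29: 13200 × 0.963 = 12712
30–44: 9100 × 0.959 = 8727
45–59: 7000 × 0.947 = 6629
60+: 13200 × 0.962 + 1900 × 0.439 = 12698 + 834 = 13532
End of period: [4017, 12712, 8727, 6629, 13532]
After projecting period 2:
Births: 12712 × 0.346 = 4398  |  8727 × 0.124 = 1082 → total 5480
15–29: 4017 × 0.963 = 3868
30–44: 12712 × 0.959 = 12191
45–59: 8727 × 0.947 = 8264
60+: 6629 × 0.962 + 13532 × 0.439 = 6377 + 5941 = 12318
End of period: [5480, 3868, 12191, 8264, 12318]
After projecting period 3:
Births: 3868 × 0.346 = 1338  |  12191 × 0.124 = 1512 → total 2850
15–29: 5480 × 0.963 = 5277
30–44: 3868 × 0.959 = 3709
45–59: 12191 × 0.947 = 11545
60+: 8264 × 0.962 + 12318 × 0.439 = 7950 + 5408 = 13358
End of period: [2850, 5277, 3709, 11545, 13358]
Total: 44400 → 36739; change = -7661; percentage change = -17.3%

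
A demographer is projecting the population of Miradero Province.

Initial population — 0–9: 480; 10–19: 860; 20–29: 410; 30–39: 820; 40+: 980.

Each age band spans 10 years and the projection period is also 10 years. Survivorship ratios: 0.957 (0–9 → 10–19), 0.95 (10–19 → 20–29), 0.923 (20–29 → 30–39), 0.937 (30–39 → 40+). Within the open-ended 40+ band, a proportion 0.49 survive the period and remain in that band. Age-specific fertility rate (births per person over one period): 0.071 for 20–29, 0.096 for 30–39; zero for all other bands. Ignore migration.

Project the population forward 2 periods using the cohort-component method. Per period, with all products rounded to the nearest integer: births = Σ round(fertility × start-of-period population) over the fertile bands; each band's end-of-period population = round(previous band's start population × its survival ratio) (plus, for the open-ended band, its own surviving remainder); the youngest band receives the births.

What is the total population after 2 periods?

2353

Period 1.
Births: 410 * 0.071 = 29, 820 * 0.096 = 79 ⇒ total 108
10–19: 480 * 0.957 = 459
20–29: 860 * 0.95 = 817
30–39: 410 * 0.923 = 378
40+: 820 * 0.937 + 980 * 0.49 = 768 + 480 = 1248
End of period: [108, 459, 817, 378, 1248]
Period 2.
Births: 817 * 0.071 = 58, 378 * 0.096 = 36 ⇒ total 94
10–19: 108 * 0.957 = 103
20–29: 459 * 0.95 = 436
30–39: 817 * 0.923 = 754
40+: 378 * 0.937 + 1248 * 0.49 = 354 + 612 = 966
End of period: [94, 103, 436, 754, 966]
Total after period 2: 94 + 103 + 436 + 754 + 966 = 2353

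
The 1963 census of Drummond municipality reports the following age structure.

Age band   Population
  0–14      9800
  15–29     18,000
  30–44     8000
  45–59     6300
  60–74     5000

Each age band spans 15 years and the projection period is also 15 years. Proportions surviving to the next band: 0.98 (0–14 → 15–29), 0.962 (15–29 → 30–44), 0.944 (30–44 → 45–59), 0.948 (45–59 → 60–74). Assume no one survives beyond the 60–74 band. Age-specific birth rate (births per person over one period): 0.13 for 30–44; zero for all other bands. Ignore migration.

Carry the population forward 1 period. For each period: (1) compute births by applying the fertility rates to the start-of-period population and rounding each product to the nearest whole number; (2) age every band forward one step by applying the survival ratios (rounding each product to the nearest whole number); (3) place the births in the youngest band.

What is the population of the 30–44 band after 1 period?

17316

[period 1]
Births: 8000 * 0.13 = 1040
15–29: 9800 * 0.98 = 9604
30–44: 18000 * 0.962 = 17316
45–59: 8000 * 0.944 = 7552
60–74: 6300 * 0.948 = 5972
Giving 1040 / 9604 / 17316 / 7552 / 5972.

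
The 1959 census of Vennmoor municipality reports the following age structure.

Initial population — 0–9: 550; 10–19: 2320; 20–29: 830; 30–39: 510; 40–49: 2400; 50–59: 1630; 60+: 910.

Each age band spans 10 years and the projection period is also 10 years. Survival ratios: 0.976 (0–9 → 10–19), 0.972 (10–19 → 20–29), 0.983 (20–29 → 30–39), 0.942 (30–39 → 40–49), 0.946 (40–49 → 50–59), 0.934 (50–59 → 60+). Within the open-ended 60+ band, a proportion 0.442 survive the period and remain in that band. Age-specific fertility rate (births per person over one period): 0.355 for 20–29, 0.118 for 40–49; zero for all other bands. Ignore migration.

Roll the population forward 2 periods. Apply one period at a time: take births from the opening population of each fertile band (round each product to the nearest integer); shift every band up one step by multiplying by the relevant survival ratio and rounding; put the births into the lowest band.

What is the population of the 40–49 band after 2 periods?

Period 1.
Births: 830 * 0.355 = 295  |  2400 * 0.118 = 283 → total 578
10–19: 550 * 0.976 = 537
20–29: 2320 * 0.972 = 2255
30–39: 830 * 0.983 = 816
40–49: 510 * 0.942 = 480
50–59: 2400 * 0.946 = 2270
60+: 1630 * 0.934 + 910 * 0.442 = 1522 + 402 = 1924
Giving 578 / 537 / 2255 / 816 / 480 / 2270 / 1924.
Period 2.
Births: 2255 * 0.355 = 801  |  480 * 0.118 = 57 → total 858
10–19: 578 * 0.976 = 564
20–29: 537 * 0.972 = 522
30–39: 2255 * 0.983 = 2217
40–49: 816 * 0.942 = 769
50–59: 480 * 0.946 = 454
60+: 2270 * 0.934 + 1924 * 0.442 = 2120 + 850 = 2970
Giving 858 / 564 / 522 / 2217 / 769 / 454 / 2970.

769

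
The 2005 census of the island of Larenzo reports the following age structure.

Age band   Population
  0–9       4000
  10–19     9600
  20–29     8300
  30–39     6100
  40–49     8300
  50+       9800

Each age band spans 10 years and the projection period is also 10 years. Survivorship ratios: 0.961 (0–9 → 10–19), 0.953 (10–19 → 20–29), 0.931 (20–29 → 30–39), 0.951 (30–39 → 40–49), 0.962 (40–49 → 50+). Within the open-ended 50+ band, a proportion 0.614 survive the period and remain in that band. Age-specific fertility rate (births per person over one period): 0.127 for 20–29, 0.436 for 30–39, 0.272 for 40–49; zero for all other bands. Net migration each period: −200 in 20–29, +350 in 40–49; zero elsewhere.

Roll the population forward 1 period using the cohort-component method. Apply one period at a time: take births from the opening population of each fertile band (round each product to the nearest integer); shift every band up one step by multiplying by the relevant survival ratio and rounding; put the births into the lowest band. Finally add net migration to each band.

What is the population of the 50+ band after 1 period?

[period 1]
Births: 8300 × 0.127 = 1054 ; 6100 × 0.436 = 2660 ; 8300 × 0.272 = 2258 ⇒ total 5972
10–19: 4000 × 0.961 = 3844
20–29: 9600 × 0.953 = 9149
30–39: 8300 × 0.931 = 7727
40–49: 6100 × 0.951 = 5801
50+: 8300 × 0.962 + 9800 × 0.614 = 7985 + 6017 = 14002
Net migration: 20–29 − 200 → 8949; 40–49 + 350 → 6151
→ [5972, 3844, 8949, 7727, 6151, 14002]

14002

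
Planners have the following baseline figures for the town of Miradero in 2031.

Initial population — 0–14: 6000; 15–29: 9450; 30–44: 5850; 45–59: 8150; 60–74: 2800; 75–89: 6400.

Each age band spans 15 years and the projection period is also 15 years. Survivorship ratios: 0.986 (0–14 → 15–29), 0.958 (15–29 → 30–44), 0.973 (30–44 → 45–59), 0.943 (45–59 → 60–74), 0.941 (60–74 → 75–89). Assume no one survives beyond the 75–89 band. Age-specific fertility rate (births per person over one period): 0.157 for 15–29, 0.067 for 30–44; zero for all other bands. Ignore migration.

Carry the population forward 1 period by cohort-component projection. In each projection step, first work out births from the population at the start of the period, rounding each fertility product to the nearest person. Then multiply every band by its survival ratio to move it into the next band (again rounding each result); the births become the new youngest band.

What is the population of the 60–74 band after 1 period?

Numbering the groups 1..6 from youngest to oldest:
Period 1.
Births: 9450 * 0.157 = 1484  |  5850 * 0.067 = 392 — total 1876
Group 2: 6000 * 0.986 = 5916
Group 3: 9450 * 0.958 = 9053
Group 4: 5850 * 0.973 = 5692
Group 5: 8150 * 0.943 = 7685
Group 6: 2800 * 0.941 = 2635
→ [1876, 5916, 9053, 5692, 7685, 2635]

7685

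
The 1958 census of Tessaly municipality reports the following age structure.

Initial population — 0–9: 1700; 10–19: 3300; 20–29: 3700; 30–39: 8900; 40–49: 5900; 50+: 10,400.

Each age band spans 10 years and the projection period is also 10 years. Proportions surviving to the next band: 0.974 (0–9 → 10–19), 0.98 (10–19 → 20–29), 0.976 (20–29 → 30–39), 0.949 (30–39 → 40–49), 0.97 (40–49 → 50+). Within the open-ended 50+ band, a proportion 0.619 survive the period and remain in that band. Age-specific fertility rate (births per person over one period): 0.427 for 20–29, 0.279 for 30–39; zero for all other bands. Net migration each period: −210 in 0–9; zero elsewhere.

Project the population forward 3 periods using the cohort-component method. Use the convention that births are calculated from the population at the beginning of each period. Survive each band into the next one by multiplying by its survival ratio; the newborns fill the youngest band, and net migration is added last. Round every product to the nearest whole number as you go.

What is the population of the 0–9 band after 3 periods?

1364

(Bands numbered youngest = 1 to oldest = 6.)
After projecting period 1:
Births: 3700 × 0.427 = 1580 ; 8900 × 0.279 = 2483 → 4063
Band 2: 1700 × 0.974 = 1656
Band 3: 3300 × 0.98 = 3234
Band 4: 3700 × 0.976 = 3611
Band 5: 8900 × 0.949 = 8446
Band 6: 5900 × 0.97 + 10400 × 0.619 = 5723 + 6438 = 12161
Net migration: Band 1 − 210 → 3853
Population now: 0–9=3853, 10–19=1656, 20–29=3234, 30–39=3611, 40–49=8446, 50+=12161
After projecting period 2:
Births: 3234 × 0.427 = 1381 ; 3611 × 0.279 = 1007 → 2388
Band 2: 3853 × 0.974 = 3753
Band 3: 1656 × 0.98 = 1623
Band 4: 3234 × 0.976 = 3156
Band 5: 3611 × 0.949 = 3427
Band 6: 8446 × 0.97 + 12161 × 0.619 = 8193 + 7528 = 15721
Net migration: Band 1 − 210 → 2178
Population now: 0–9=2178, 10–19=3753, 20–29=1623, 30–39=3156, 40–49=3427, 50+=15721
After projecting period 3:
Births: 1623 × 0.427 = 693 ; 3156 × 0.279 = 881 → 1574
Band 2: 2178 × 0.974 = 2121
Band 3: 3753 × 0.98 = 3678
Band 4: 1623 × 0.976 = 1584
Band 5: 3156 × 0.949 = 2995
Band 6: 3427 × 0.97 + 15721 × 0.619 = 3324 + 9731 = 13055
Net migration: Band 1 − 210 → 1364
Population now: 0–9=1364, 10–19=2121, 20–29=3678, 30–39=1584, 40–49=2995, 50+=13055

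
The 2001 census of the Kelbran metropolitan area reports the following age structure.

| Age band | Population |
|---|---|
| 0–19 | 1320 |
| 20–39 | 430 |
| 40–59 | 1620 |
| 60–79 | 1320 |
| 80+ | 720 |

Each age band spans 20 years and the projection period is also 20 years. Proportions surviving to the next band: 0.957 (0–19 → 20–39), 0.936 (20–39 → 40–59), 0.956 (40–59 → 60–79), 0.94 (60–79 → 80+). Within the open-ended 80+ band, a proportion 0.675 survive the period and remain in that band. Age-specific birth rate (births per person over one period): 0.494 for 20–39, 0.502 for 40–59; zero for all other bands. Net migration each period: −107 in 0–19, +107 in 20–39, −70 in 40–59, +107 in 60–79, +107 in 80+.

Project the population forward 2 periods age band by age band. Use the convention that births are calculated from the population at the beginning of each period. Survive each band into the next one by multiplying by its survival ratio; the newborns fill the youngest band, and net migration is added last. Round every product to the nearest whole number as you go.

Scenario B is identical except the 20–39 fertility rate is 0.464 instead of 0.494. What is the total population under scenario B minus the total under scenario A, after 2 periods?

— Period 1 —
Births: 430 × 0.494 = 212 ; 1620 × 0.502 = 813 → 1025
20–39: 1320 × 0.957 = 1263
40–59: 430 × 0.936 = 402
60–79: 1620 × 0.956 = 1549
80+: 1320 × 0.94 + 720 × 0.675 = 1241 + 486 = 1727
Net migration: 0–19 − 107 → 918; 20–39 + 107 → 1370; 40–59 − 70 → 332; 60–79 + 107 → 1656; 80+ + 107 → 1834
End of period: [918, 1370, 332, 1656, 1834]
— Period 2 —
Births: 1370 × 0.494 = 677 ; 332 × 0.502 = 167 → 844
20–39: 918 × 0.957 = 879
40–59: 1370 × 0.936 = 1282
60–79: 332 × 0.956 = 317
80+: 1656 × 0.94 + 1834 × 0.675 = 1557 + 1238 = 2795
Net migration: 0–19 − 107 → 737; 20–39 + 107 → 986; 40–59 − 70 → 1212; 60–79 + 107 → 424; 80+ + 107 → 2902
End of period: [737, 986, 1212, 424, 2902]
Scenario A total after 2 periods: 6261
Scenario B projection —
— Period 1 —
Births: 430 × 0.464 = 200 ; 1620 × 0.502 = 813 → 1013
20–39: 1320 × 0.957 = 1263
40–59: 430 × 0.936 = 402
60–79: 1620 × 0.956 = 1549
80+: 1320 × 0.94 + 720 × 0.675 = 1241 + 486 = 1727
Net migration: 0–19 − 107 → 906; 20–39 + 107 → 1370; 40–59 − 70 → 332; 60–79 + 107 → 1656; 80+ + 107 → 1834
End of period: [906, 1370, 332, 1656, 1834]
— Period 2 —
Births: 1370 × 0.464 = 636 ; 332 × 0.502 = 167 → 803
20–39: 906 × 0.957 = 867
40–59: 1370 × 0.936 = 1282
60–79: 332 × 0.956 = 317
80+: 1656 × 0.94 + 1834 × 0.675 = 1557 + 1238 = 2795
Net migration: 0–19 − 107 → 696; 20–39 + 107 → 974; 40–59 − 70 → 1212; 60–79 + 107 → 424; 80+ + 107 → 2902
End of period: [696, 974, 1212, 424, 2902]
Scenario B total after 2 periods: 6208
Difference B − A = 6208 − 6261 = -53

-53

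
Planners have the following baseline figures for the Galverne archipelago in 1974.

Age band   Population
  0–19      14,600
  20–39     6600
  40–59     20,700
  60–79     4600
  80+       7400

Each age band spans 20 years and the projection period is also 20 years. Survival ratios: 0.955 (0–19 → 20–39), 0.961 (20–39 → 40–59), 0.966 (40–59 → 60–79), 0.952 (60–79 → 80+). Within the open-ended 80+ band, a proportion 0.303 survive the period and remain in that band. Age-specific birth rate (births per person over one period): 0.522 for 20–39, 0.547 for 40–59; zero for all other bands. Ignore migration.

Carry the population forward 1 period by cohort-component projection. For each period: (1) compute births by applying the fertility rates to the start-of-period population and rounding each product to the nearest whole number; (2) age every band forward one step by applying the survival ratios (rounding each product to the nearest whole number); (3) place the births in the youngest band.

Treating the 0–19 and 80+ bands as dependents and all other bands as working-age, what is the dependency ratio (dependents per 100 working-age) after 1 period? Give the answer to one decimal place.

53.1

Period 1:
Births: 6600 * 0.522 = 3445 ; 20700 * 0.547 = 11323 — total 14768
20–39: 14600 * 0.955 = 13943
40–59: 6600 * 0.961 = 6343
60–79: 20700 * 0.966 = 19996
80+: 4600 * 0.952 + 7400 * 0.303 = 4379 + 2242 = 6621
Population now: 0–19=14768, 20–39=13943, 40–59=6343, 60–79=19996, 80+=6621
Dependents (band 0–19 + band 80+) = 14768 + 6621 = 21389; working-age = 40282; ratio = 21389/40282 × 100 = 53.1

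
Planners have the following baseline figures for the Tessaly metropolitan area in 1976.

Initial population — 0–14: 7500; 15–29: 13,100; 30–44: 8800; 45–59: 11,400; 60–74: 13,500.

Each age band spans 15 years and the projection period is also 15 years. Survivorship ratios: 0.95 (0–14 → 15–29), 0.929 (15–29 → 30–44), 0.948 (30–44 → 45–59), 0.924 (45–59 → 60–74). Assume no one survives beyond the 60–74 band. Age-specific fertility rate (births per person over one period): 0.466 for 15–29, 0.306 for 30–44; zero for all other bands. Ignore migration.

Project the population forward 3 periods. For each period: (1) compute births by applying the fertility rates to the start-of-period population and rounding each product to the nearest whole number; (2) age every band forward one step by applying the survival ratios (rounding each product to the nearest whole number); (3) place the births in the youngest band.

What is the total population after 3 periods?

Period 1.
Births: 13100 × 0.466 = 6105  |  8800 × 0.306 = 2693 → 8798
15–29: 7500 × 0.95 = 7125
30–44: 13100 × 0.929 = 12170
45–59: 8800 × 0.948 = 8342
60–74: 11400 × 0.924 = 10534
Population now: 0–14=8798, 15–29=7125, 30–44=12170, 45–59=8342, 60–74=10534
Period 2.
Births: 7125 × 0.466 = 3320  |  12170 × 0.306 = 3724 → 7044
15–29: 8798 × 0.95 = 8358
30–44: 7125 × 0.929 = 6619
45–59: 12170 × 0.948 = 11537
60–74: 8342 × 0.924 = 7708
Population now: 0–14=7044, 15–29=8358, 30–44=6619, 45–59=11537, 60–74=7708
Period 3.
Births: 8358 × 0.466 = 3895  |  6619 × 0.306 = 2025 → 5920
15–29: 7044 × 0.95 = 6692
30–44: 8358 × 0.929 = 7765
45–59: 6619 × 0.948 = 6275
60–74: 11537 × 0.924 = 10660
Population now: 0–14=5920, 15–29=6692, 30–44=7765, 45–59=6275, 60–74=10660
Total after period 3: 5920 + 6692 + 7765 + 6275 + 10660 = 37312

37312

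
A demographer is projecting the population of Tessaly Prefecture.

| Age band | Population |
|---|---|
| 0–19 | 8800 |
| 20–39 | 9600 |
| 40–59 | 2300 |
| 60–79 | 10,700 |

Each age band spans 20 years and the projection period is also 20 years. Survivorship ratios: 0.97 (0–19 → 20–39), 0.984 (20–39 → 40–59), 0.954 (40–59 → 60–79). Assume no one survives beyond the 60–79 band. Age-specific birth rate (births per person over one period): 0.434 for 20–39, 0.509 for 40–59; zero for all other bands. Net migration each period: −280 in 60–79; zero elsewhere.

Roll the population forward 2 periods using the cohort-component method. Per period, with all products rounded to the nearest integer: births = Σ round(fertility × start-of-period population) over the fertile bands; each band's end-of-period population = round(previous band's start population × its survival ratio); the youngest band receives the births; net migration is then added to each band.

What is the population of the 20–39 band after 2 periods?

Call the bands 1 to 4, youngest first.
Period 1:
Births: 9600 × 0.434 = 4166, 2300 × 0.509 = 1171 — total 5337
Band 2: 8800 × 0.97 = 8536
Band 3: 9600 × 0.984 = 9446
Band 4: 2300 × 0.954 = 2194
Net migration: Band 4 − 280 → 1914
Giving 5337 / 8536 / 9446 / 1914.
Period 2:
Births: 8536 × 0.434 = 3705, 9446 × 0.509 = 4808 — total 8513
Band 2: 5337 × 0.97 = 5177
Band 3: 8536 × 0.984 = 8399
Band 4: 9446 × 0.954 = 9011
Net migration: Band 4 − 280 → 8731
Giving 8513 / 5177 / 8399 / 8731.

5177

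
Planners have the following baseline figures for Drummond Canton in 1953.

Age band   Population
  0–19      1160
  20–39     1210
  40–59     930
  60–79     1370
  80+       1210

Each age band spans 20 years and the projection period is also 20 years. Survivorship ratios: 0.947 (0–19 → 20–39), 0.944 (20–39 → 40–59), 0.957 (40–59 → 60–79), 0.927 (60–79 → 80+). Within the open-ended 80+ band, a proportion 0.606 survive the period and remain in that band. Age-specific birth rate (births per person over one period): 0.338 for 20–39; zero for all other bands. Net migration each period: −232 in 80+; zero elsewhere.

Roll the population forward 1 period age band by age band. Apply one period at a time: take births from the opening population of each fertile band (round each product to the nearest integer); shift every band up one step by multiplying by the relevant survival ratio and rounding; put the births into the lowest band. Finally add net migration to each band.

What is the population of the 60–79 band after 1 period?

890

Numbering the bands 1..5 from youngest to oldest:
— Period 1 —
Births: 1210 × 0.338 = 409
Band 2: 1160 × 0.947 = 1099
Band 3: 1210 × 0.944 = 1142
Band 4: 930 × 0.957 = 890
Band 5: 1370 × 0.927 + 1210 × 0.606 = 1270 + 733 = 2003
Net migration: Band 5 − 232 → 1771
Giving 409 / 1099 / 1142 / 890 / 1771.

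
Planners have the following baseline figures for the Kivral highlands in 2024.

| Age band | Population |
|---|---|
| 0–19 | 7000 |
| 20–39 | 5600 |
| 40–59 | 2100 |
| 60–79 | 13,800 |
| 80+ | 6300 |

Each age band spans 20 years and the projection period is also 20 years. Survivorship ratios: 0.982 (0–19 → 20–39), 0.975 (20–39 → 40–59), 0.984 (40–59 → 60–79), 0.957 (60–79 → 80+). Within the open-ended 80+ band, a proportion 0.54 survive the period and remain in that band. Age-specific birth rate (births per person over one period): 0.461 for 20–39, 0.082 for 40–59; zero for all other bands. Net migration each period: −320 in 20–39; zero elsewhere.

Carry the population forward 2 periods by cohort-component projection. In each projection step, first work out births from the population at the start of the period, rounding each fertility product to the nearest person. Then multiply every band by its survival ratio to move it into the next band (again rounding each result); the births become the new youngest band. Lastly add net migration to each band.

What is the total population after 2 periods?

28562

Period 1:
Births: 5600 × 0.461 = 2582 ; 2100 × 0.082 = 172 ⇒ total 2754
20–39: 7000 × 0.982 = 6874
40–59: 5600 × 0.975 = 5460
60–79: 2100 × 0.984 = 2066
80+: 13800 × 0.957 + 6300 × 0.54 = 13207 + 3402 = 16609
Net migration: 20–39 − 320 → 6554
Giving 2754 / 6554 / 5460 / 2066 / 16609.
Period 2:
Births: 6554 × 0.461 = 3021 ; 5460 × 0.082 = 448 ⇒ total 3469
20–39: 2754 × 0.982 = 2704
40–59: 6554 × 0.975 = 6390
60–79: 5460 × 0.984 = 5373
80+: 2066 × 0.957 + 16609 × 0.54 = 1977 + 8969 = 10946
Net migration: 20–39 − 320 → 2384
Giving 3469 / 2384 / 6390 / 5373 / 10946.
Total after period 2: 3469 + 2384 + 6390 + 5373 + 10946 = 28562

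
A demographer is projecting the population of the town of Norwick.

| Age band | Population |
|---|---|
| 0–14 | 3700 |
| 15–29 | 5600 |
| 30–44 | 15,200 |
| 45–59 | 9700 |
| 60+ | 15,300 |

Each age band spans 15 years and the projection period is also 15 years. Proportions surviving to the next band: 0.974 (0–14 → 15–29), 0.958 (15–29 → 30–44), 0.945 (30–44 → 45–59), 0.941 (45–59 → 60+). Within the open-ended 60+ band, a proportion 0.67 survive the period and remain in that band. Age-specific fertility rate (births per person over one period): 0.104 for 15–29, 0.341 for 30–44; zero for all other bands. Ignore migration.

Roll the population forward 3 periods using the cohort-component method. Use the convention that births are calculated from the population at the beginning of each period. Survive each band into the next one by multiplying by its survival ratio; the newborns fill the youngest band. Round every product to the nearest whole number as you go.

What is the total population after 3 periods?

35077

Period 1.
Births: 5600 × 0.104 = 582, 15200 × 0.341 = 5183 → 5765
15–29: 3700 × 0.974 = 3604
30–44: 5600 × 0.958 = 5365
45–59: 15200 × 0.945 = 14364
60+: 9700 × 0.941 + 15300 × 0.67 = 9128 + 10251 = 19379
Population now: 0–14=5765, 15–29=3604, 30–44=5365, 45–59=14364, 60+=19379
Period 2.
Births: 3604 × 0.104 = 375, 5365 × 0.341 = 1829 → 2204
15–29: 5765 × 0.974 = 5615
30–44: 3604 × 0.958 = 3453
45–59: 5365 × 0.945 = 5070
60+: 14364 × 0.941 + 19379 × 0.67 = 13517 + 12984 = 26501
Population now: 0–14=2204, 15–29=5615, 30–44=3453, 45–59=5070, 60+=26501
Period 3.
Births: 5615 × 0.104 = 584, 3453 × 0.341 = 1177 → 1761
15–29: 2204 × 0.974 = 2147
30–44: 5615 × 0.958 = 5379
45–59: 3453 × 0.945 = 3263
60+: 5070 × 0.941 + 26501 × 0.67 = 4771 + 17756 = 22527
Population now: 0–14=1761, 15–29=2147, 30–44=5379, 45–59=3263, 60+=22527
Total after period 3: 1761 + 2147 + 5379 + 3263 + 22527 = 35077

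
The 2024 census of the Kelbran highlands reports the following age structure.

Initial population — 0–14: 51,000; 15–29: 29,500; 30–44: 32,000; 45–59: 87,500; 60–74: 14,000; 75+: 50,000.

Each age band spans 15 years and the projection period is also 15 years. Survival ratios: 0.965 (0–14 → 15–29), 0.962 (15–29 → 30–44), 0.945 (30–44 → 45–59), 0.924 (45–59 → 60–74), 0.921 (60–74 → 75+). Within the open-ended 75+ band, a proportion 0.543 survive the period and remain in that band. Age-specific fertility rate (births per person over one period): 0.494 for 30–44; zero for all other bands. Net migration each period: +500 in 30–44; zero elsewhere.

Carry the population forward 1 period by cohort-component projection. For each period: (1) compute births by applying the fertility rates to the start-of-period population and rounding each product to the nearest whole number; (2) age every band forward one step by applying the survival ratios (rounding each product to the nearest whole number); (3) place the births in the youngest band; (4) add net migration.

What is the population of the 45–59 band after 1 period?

30240

Period 1:
Births: 32000 × 0.494 = 15808
15–29: 51000 × 0.965 = 49215
30–44: 29500 × 0.962 = 28379
45–59: 32000 × 0.945 = 30240
60–74: 87500 × 0.924 = 80850
75+: 14000 × 0.921 + 50000 × 0.543 = 12894 + 27150 = 40044
Net migration: 30–44 + 500 → 28879
→ [15808, 49215, 28879, 30240, 80850, 40044]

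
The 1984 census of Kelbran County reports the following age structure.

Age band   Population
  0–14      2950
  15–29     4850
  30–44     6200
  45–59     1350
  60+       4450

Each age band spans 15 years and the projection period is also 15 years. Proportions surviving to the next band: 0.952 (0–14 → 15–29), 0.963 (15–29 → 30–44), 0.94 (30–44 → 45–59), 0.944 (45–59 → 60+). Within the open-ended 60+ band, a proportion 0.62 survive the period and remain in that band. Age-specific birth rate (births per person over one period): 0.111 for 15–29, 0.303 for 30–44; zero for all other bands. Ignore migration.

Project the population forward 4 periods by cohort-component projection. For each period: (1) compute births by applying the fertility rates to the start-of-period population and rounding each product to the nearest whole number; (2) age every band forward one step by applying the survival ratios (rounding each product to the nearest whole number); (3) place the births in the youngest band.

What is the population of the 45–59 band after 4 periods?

2083

After projecting period 1:
Births: 4850 * 0.111 = 538, 6200 * 0.303 = 1879 → 2417
15–29: 2950 * 0.952 = 2808
30–44: 4850 * 0.963 = 4671
45–59: 6200 * 0.94 = 5828
60+: 1350 * 0.944 + 4450 * 0.62 = 1274 + 2759 = 4033
→ [2417, 2808, 4671, 5828, 4033]
After projecting period 2:
Births: 2808 * 0.111 = 312, 4671 * 0.303 = 1415 → 1727
15–29: 2417 * 0.952 = 2301
30–44: 2808 * 0.963 = 2704
45–59: 4671 * 0.94 = 4391
60+: 5828 * 0.944 + 4033 * 0.62 = 5502 + 2500 = 8002
→ [1727, 2301, 2704, 4391, 8002]
After projecting period 3:
Births: 2301 * 0.111 = 255, 2704 * 0.303 = 819 → 1074
15–29: 1727 * 0.952 = 1644
30–44: 2301 * 0.963 = 2216
45–59: 2704 * 0.94 = 2542
60+: 4391 * 0.944 + 8002 * 0.62 = 4145 + 4961 = 9106
→ [1074, 1644, 2216, 2542, 9106]
After projecting period 4:
Births: 1644 * 0.111 = 182, 2216 * 0.303 = 671 → 853
15–29: 1074 * 0.952 = 1022
30–44: 1644 * 0.963 = 1583
45–59: 2216 * 0.94 = 2083
60+: 2542 * 0.944 + 9106 * 0.62 = 2400 + 5646 = 8046
→ [853, 1022, 1583, 2083, 8046]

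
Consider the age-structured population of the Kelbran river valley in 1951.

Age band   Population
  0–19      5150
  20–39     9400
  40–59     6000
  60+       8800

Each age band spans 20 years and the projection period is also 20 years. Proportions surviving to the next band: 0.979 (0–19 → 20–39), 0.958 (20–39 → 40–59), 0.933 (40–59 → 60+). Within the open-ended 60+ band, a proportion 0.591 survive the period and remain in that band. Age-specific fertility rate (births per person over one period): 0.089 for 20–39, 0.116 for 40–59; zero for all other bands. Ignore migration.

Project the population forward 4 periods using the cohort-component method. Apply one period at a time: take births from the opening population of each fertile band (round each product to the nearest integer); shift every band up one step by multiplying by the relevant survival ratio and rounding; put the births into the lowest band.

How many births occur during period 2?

1494

Numbering the bands 1..4 from youngest to oldest:
Period 1:
Births: 9400 × 0.089 = 837 ; 6000 × 0.116 = 696 → 1533
Band 2: 5150 × 0.979 = 5042
Band 3: 9400 × 0.958 = 9005
Band 4: 6000 × 0.933 + 8800 × 0.591 = 5598 + 5201 = 10799
→ [1533, 5042, 9005, 10799]
Period 2:
Births: 5042 × 0.089 = 449 ; 9005 × 0.116 = 1045 → 1494
Band 2: 1533 × 0.979 = 1501
Band 3: 5042 × 0.958 = 4830
Band 4: 9005 × 0.933 + 10799 × 0.591 = 8402 + 6382 = 14784
→ [1494, 1501, 4830, 14784]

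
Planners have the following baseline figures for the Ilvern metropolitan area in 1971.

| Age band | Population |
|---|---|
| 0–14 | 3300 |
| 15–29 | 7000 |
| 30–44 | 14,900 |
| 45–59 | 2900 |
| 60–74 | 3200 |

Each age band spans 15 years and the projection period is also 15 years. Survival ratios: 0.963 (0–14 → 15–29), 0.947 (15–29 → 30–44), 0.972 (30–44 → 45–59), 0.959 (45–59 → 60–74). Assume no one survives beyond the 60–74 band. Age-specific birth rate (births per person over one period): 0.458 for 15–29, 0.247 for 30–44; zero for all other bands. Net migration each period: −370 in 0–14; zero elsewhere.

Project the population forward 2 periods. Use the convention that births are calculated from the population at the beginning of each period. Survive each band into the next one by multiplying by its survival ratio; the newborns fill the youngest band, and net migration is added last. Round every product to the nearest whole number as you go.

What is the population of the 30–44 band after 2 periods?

Call the groups 1 to 5, youngest first.
— Period 1 —
Births: 7000 * 0.458 = 3206 ; 14900 * 0.247 = 3680 → total 6886
Group 2: 3300 * 0.963 = 3178
Group 3: 7000 * 0.947 = 6629
Group 4: 14900 * 0.972 = 14483
Group 5: 2900 * 0.959 = 2781
Net migration: Group 1 − 370 → 6516
End of period: [6516, 3178, 6629, 14483, 2781]
— Period 2 —
Births: 3178 * 0.458 = 1456 ; 6629 * 0.247 = 1637 → total 3093
Group 2: 6516 * 0.963 = 6275
Group 3: 3178 * 0.947 = 3010
Group 4: 6629 * 0.972 = 6443
Group 5: 14483 * 0.959 = 13889
Net migration: Group 1 − 370 → 2723
End of period: [2723, 6275, 3010, 6443, 13889]

3010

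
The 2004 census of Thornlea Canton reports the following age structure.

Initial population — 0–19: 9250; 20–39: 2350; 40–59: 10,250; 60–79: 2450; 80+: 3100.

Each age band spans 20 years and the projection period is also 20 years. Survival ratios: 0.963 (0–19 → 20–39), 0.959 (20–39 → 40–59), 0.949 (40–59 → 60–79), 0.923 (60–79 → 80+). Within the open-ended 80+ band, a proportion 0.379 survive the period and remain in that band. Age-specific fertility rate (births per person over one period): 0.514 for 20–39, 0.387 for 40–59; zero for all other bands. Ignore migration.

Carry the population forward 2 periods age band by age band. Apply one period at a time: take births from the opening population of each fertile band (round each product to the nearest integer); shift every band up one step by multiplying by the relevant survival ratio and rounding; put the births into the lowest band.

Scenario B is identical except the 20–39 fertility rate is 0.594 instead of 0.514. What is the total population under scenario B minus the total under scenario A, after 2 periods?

[period 1]
Births: 2350 × 0.514 = 1208, 10250 × 0.387 = 3967 — total 5175
20–39: 9250 × 0.963 = 8908
40–59: 2350 × 0.959 = 2254
60–79: 10250 × 0.949 = 9727
80+: 2450 × 0.923 + 3100 × 0.379 = 2261 + 1175 = 3436
Giving 5175 / 8908 / 2254 / 9727 / 3436.
[period 2]
Births: 8908 × 0.514 = 4579, 2254 × 0.387 = 872 — total 5451
20–39: 5175 × 0.963 = 4984
40–59: 8908 × 0.959 = 8543
60–79: 2254 × 0.949 = 2139
80+: 9727 × 0.923 + 3436 × 0.379 = 8978 + 1302 = 10280
Giving 5451 / 4984 / 8543 / 2139 / 10280.
Scenario A total after 2 periods: 31397
Scenario B projection —
[period 1]
Births: 2350 × 0.594 = 1396, 10250 × 0.387 = 3967 — total 5363
20–39: 9250 × 0.963 = 8908
40–59: 2350 × 0.959 = 2254
60–79: 10250 × 0.949 = 9727
80+: 2450 × 0.923 + 3100 × 0.379 = 2261 + 1175 = 3436
Giving 5363 / 8908 / 2254 / 9727 / 3436.
[period 2]
Births: 8908 × 0.594 = 5291, 2254 × 0.387 = 872 — total 6163
20–39: 5363 × 0.963 = 5165
40–59: 8908 × 0.959 = 8543
60–79: 2254 × 0.949 = 2139
80+: 9727 × 0.923 + 3436 × 0.379 = 8978 + 1302 = 10280
Giving 6163 / 5165 / 8543 / 2139 / 10280.
Scenario B total after 2 periods: 32290
Difference B − A = 32290 − 31397 = 893

893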